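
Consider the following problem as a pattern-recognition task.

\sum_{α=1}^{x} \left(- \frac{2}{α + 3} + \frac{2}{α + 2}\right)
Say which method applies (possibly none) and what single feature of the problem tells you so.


Technique: telescoping — the summand is built as \frac{2}{α + 2} minus its own successor — adjacent terms annihilate down the line.


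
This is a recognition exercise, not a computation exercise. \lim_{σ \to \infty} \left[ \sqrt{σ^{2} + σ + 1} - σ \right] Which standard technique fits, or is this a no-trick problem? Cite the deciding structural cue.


Diagnosis: conjugate multiplication — neither \sqrt{σ^{2} + σ + 1} nor σ converges alone, so rewrite their difference as a conjugate-rationalized quotient first.


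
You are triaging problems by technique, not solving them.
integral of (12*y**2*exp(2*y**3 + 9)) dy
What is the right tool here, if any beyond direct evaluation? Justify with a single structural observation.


Best approach: u-substitution — structure check: outer function, inner expression 2*y**3 + 9, inner derivative as a factor — the classic u = 2*y**3 + 9 pattern.


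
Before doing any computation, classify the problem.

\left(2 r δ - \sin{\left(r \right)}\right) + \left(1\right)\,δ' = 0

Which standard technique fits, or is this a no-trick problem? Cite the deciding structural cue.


Method: a linear integrating factor — δ enters only linearly with coefficient 2 r; multiply by exp of the integral of 2 r and the left side becomes one derivative.


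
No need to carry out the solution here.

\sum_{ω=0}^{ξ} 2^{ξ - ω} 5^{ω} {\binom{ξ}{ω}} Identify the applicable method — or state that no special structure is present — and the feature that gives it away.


Technique: the binomial theorem — {\binom{ξ}{ω}} weighting matched powers of 5 and 2 is the expanded form of (5 + 2)^ξ — fold it back up.


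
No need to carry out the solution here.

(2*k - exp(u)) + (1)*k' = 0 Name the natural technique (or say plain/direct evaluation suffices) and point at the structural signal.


Diagnosis: a linear integrating factor — arrange it as k' + 2·k = (the forcing term) and the integrating factor does the rest.


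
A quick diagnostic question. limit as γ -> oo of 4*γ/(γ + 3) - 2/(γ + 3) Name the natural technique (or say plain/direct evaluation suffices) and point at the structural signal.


Technique: dominant-term comparison — growth-rate triage: the leading powers of γ decide the limit, everything else is noise. Viewed as a single quotient this is an ∞/∞ form — an at-infinity application of l'Hôpital's rule would also resolve it; comparing leading growth reads the answer without differentiating.


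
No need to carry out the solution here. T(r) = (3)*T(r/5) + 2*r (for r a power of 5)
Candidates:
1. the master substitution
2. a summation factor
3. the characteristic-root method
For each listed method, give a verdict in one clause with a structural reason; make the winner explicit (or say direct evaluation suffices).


Verdict: the master substitution — recursion at r/5 is multiplicative in the index; logarithmic reindexing via r = 5^m linearizes it.
- the master substitution — yes — fits the structure here.
- a summation factor — a divided-index call is outside the fixed-shift first-order family a summation factor normalizes.
- the characteristic-root method: a divided-index call is not the fixed-shift linear shape that characteristic roots solve.


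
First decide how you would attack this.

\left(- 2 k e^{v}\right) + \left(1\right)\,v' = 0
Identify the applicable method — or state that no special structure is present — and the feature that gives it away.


Diagnosis: separation of variables — one side of the product carries the independent variable, the other the unknown — the textbook separation shape.


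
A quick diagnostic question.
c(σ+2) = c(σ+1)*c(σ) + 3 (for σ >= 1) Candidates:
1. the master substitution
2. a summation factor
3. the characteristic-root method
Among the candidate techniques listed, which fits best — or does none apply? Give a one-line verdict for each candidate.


Best approach: no special technique — the recurrence is nonlinear in the sequence terms; no linear-recurrence method fits it as written — one iterates or studies it directly.
- the master substitution: the recursive argument is a shift of the index, not a fixed fraction of it.
- a summation factor — the recursion is nonlinear — outside the first-order linear family a summation factor addresses.
- the characteristic-root method — the recursion is nonlinear in the sequence values, so no linear-modes ansatz applies.


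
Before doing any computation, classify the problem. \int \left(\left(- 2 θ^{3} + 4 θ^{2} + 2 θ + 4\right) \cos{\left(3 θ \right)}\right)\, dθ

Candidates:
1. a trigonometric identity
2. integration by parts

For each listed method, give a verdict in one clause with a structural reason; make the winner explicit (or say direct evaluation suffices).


Technique: integration by parts — differentiate - 2 θ^{3} + 4 θ^{2} + 2 θ + 4, integrate \cos{\left(3 θ \right)}: each pass lowers the polynomial degree, so parts terminates.
- a trigonometric identity: there is no trigonometric structure whose rewriting would simplify the integrand.
- integration by parts — applicable, and directly so.


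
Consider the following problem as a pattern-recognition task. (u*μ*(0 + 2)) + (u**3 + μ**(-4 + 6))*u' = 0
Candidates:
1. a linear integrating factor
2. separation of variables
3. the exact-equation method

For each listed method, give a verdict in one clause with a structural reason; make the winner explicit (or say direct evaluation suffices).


Best approach: the exact-equation method — equality of cross partials is the green light — assemble the potential function term by term.
- a linear integrating factor — the equation is not linear in the unknown with both coefficient and forcing present.
- separation of variables — no algebra isolates the independent variable on one side and the unknown on the other.
- the exact-equation method — a fit — the right tool for this form.


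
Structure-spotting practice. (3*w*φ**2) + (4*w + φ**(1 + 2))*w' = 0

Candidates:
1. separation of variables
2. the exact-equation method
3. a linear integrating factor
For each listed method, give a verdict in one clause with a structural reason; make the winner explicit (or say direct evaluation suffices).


Best approach: the exact-equation method — because the two cross partials coincide, the form is conservative as written — recover its potential in (φ, w).
- separation of variables: the two dependences are entangled, not a clean product of one-variable pieces.
- the exact-equation method: applies; the problem has the shape this method handles.
- a linear integrating factor: a nonlinear term in the unknown puts this outside the integrating-factor template.


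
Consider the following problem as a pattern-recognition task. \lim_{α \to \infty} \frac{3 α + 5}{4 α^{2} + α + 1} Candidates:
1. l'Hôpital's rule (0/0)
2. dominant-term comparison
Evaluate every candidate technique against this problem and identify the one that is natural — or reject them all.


Method: dominant-term comparison — divide by the highest power of α present: lower-order terms vanish and the dominant ratio remains.
- l'Hôpital's rule (0/0): no 0/0 form appears: written as one quotient, top and bottom both grow without bound, and the ratio is decided by their leading terms.
- dominant-term comparison: yes — fits the structure here.


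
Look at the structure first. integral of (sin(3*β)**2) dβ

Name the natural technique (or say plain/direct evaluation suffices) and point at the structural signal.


Verdict: a trigonometric identity — sin(3*β)**2 is an even power — the power-reduction identity rewrites it into first-degree cosines.


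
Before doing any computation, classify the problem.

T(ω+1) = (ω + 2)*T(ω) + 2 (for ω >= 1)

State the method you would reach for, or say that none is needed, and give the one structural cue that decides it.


Diagnosis: a summation factor — because the multiplier ω + 2 is index-dependent, divide through by its running product and sum the resulting differences.


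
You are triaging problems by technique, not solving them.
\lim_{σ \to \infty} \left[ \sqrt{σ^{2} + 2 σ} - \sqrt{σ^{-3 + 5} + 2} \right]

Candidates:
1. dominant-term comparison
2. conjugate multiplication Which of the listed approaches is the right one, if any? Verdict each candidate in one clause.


Best approach: conjugate multiplication — \sqrt{σ^{2} + 2 σ} and \sqrt{σ^{-3 + 5} + 2} both blow up, but their difference is tame once the conjugate rationalizes it.
- dominant-term comparison — no dominant-degree comparison decides it.
- conjugate multiplication — applicable, and directly so.


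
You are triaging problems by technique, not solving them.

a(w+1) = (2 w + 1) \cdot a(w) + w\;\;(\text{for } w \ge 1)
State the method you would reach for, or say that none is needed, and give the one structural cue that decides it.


Verdict: a summation factor — the coefficient 2 w + 1 drifts with the index, so no fixed root exists; normalizing by the cumulative product telescopes it.


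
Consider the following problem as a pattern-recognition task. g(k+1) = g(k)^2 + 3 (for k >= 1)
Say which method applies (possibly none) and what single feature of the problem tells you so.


Method: no special technique — the recurrence is nonlinear in the sequence values; study it directly, no linear machinery applies.


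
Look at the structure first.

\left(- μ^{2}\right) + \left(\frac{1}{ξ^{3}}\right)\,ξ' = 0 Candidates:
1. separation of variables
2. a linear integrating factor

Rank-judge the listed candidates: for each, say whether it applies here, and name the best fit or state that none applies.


Best approach: separation of variables — solved for the derivative, the right side factors as μ^{2} times ξ^{3} — all μ-dependence separates from all ξ-dependence.
- separation of variables — applies; the problem has the shape this method handles.
- a linear integrating factor: the unknown enters nonlinearly (through a power, a denominator, or a transcendental function), which the linear integrating-factor recipe cannot absorb as-is — any repair would come from a preliminary substitution, not the factor.


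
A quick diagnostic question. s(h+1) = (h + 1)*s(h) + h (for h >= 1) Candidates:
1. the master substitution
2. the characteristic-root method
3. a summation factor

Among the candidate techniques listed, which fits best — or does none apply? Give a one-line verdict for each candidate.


Technique: a summation factor — with the index-dependent coefficient h + 1, dividing by the cumulative product turns the left side into a pure difference.
- the master substitution: there is no divide-the-index recursive argument.
- the characteristic-root method — the coefficients vary with the index, breaking the constant-coefficient structure the method needs.
- a summation factor: applicable, and directly so.


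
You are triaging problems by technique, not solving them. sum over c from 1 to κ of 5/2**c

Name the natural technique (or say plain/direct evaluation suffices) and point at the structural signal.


Diagnosis: the geometric series formula — consecutive terms stand in a fixed index-free ratio — the geometric sum formula closes it.


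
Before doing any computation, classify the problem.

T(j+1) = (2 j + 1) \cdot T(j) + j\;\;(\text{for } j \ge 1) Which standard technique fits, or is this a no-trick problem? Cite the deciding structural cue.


Best approach: a summation factor — the coefficient 2 j + 1 drifts with the index, so no fixed root exists; normalizing by the cumulative product telescopes it.


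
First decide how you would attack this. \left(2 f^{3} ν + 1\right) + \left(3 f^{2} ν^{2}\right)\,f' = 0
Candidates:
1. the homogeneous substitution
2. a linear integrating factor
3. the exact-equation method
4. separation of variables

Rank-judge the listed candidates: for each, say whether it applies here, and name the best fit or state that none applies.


Method: the exact-equation method — the compatibility test passes: the f-derivative of 2 f^{3} ν + 1 matches the ν-derivative of 3 f^{2} ν^{2}, so integrate a potential.
- the homogeneous substitution — the slope does not depend on the ratio of the variables alone.
- a linear integrating factor: a nonlinear term in the unknown puts this outside the integrating-factor template.
- the exact-equation method — applicable, and directly so.
- separation of variables: the two dependences do not factor apart.


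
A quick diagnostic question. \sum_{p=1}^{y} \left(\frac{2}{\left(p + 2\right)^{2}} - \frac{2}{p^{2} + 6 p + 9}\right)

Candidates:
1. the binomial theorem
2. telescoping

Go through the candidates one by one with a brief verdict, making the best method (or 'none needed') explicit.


Best approach: telescoping — this sum is a zipper: each term contributes \frac{2}{\left(p + 2\right)^{2}} and removes the next index's value, which the following term puts back, closing term by term.
- the binomial theorem — there is no pair of bases whose matched powers would reassemble into a single binomial power.
- telescoping: applicable, and directly so.


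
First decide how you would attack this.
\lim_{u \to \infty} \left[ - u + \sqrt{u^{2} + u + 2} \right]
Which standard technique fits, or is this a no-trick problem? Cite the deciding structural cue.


Diagnosis: conjugate multiplication — the difference \sqrt{u^{2} + u + 2} - u is an ∞ − ∞ stalemate; its conjugate partner breaks the tie.


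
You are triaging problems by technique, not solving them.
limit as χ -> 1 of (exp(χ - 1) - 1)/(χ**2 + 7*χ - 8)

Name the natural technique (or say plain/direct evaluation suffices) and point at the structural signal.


Diagnosis: l'Hôpital's rule (0/0) — substituting 1 gives 0 over 0; differentiate top and bottom once and re-evaluate. A local series expansion at the point resolves it as well; the rule is the packaged version of that step.


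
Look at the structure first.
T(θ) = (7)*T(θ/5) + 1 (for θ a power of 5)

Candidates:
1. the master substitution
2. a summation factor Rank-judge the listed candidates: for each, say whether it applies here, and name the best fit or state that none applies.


Verdict: the master substitution — index division is the fingerprint: θ/5 in the recursive call means substitute θ = 5^m.
- the master substitution: yes — fits the structure here.
- a summation factor — the recursion divides its index rather than shifting it — there is no previous-term chain for a summation factor to telescope.


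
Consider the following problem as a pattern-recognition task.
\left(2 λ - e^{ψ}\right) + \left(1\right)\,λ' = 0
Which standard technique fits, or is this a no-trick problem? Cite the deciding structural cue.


Technique: a linear integrating factor — the unknown enters only to the first power against a nonzero forcing term — the integrating-factor template applies directly.


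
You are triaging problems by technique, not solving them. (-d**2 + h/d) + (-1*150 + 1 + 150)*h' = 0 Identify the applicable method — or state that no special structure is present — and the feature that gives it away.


Verdict: a linear integrating factor — the unknown enters only to the first power against a nonzero forcing term — the integrating-factor template applies directly.


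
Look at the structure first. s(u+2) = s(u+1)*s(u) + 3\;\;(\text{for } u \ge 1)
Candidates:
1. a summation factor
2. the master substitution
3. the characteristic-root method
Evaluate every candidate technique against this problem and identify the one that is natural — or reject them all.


Diagnosis: no special technique — each new value is a nonlinear function of earlier ones — scaling arguments and superposition both fail.
- a summation factor — no summation factor applies — the rule is not linear in the sequence values.
- the master substitution: no fixed divisor shrinks the index between calls.
- the characteristic-root method: the recursion is nonlinear in the sequence values, so no linear-modes ansatz applies.


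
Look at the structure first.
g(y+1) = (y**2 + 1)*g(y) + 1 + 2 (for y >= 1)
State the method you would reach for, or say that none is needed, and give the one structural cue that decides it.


Verdict: a summation factor — the coefficient y**2 + 1 drifts with the index, so no fixed root exists; normalizing by the cumulative product telescopes it.


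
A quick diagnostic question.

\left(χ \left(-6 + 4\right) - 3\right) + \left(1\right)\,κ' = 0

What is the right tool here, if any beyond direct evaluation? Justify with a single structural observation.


Method: no special technique — the slope is a function of χ alone, so integrate both sides directly.


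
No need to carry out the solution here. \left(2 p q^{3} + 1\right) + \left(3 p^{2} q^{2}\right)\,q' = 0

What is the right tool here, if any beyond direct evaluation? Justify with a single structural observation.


Verdict: the exact-equation method — the cross partial derivatives of 2 p q^{3} + 1 and 3 p^{2} q^{2} agree, so the left side is the total differential of one potential in p and q.


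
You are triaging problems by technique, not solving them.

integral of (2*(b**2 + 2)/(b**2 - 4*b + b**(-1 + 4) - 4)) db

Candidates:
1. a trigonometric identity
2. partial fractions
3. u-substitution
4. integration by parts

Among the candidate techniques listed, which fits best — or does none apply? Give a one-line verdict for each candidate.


Diagnosis: partial fractions — the denominator (b**2 - 4*b + b**(-1 + 4) - 4) factors, so the quotient decomposes into elementary partial fractions term by term.
- a trigonometric identity — no sine or cosine appears, so there is nothing for a trigonometric identity to act on.
- partial fractions: applicable, and directly so.
- u-substitution: no subexpression of the integrand pairs with its own derivative as a factor — individual terms may offer their own substitutions, but any change of variable covering the whole integral would have to be constructed from outside the expression.
- integration by parts: there is no nonconstant-polynomial-times-kernel split with an exp, sine, cosine (degree-1 argument), or logarithm partner.


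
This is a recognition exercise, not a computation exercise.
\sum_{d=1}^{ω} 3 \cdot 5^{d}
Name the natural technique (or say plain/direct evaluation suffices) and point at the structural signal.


Best approach: the geometric series formula — check a ratio of consecutive terms: it is 5, independent of the index, so the geometric formula closes the sum.


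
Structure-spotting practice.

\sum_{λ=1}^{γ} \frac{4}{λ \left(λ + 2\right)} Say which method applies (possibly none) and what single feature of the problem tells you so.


Best approach: telescoping — \frac{4}{λ \left(λ + 2\right)} hides a difference of shifted reciprocals — decompose it and the middle of the sum vanishes.


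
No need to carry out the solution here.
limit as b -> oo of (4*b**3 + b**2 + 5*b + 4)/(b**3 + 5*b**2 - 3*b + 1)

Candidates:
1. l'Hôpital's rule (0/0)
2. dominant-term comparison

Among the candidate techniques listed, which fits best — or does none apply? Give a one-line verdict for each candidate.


Best approach: dominant-term comparison — divide by the highest power of b present: lower-order terms vanish and the dominant ratio remains.
- l'Hôpital's rule (0/0): no 0/0 form appears: written as one quotient, top and bottom both grow without bound, and the ratio is decided by their leading terms.
- dominant-term comparison — applicable, and directly so.


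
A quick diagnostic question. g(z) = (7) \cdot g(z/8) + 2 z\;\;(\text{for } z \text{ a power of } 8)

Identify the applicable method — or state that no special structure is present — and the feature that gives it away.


Best approach: the master substitution — the argument shrinks by the factor 8, so measure the index on a logarithmic scale and the recursion becomes a shift.


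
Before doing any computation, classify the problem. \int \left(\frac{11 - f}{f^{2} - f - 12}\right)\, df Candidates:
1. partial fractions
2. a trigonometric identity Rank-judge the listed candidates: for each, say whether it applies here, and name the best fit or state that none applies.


Technique: partial fractions — rational integrand, reducible denominator f^{2} - f - 12: decompose first, integrate second.
- partial fractions: yes, a natural case for it.
- a trigonometric identity — there is no trigonometric structure at all — the integrand carries no sine or cosine to rewrite.


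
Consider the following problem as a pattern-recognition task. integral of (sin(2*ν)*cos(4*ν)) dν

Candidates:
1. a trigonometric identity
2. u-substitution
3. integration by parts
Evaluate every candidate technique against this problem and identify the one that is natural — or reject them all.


Verdict: a trigonometric identity — two sinusoids at different rates multiply in sin(2*ν)*cos(4*ν); the product-to-sum identity uncouples them.
- a trigonometric identity: a fit — the right tool for this form.
- u-substitution — no subexpression of the integrand pairs with its own derivative as a factor — individual terms may offer their own substitutions, but any change of variable covering the whole integral would have to be constructed from outside the expression.
- integration by parts: not the natural route: no polynomial-kernel product appears — a recursive parts reduction of the trigonometric product exists, but the identity rewrite is direct.


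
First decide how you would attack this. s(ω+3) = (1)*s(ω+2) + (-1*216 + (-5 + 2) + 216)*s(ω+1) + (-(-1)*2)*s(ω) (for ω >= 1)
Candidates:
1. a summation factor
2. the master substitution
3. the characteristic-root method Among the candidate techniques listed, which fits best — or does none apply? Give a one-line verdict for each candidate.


Method: the characteristic-root method — linear, homogeneous, constant coefficients: solutions of the form r^ω exist — find the roots of the characteristic polynomial.
- a summation factor — a summation factor telescopes one-step recursions; this one carries higher-order memory.
- the master substitution — the recursion steps by a constant offset, so exponential reindexing is pointless.
- the characteristic-root method: a fit — the right tool for this form.


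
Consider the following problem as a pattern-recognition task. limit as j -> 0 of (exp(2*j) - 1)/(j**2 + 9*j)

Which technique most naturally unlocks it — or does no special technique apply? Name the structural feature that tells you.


Verdict: l'Hôpital's rule (0/0) — substituting 0 gives 0 over 0; differentiate top and bottom once and re-evaluate. A local series expansion at the point resolves it as well; the rule is the packaged version of that step.


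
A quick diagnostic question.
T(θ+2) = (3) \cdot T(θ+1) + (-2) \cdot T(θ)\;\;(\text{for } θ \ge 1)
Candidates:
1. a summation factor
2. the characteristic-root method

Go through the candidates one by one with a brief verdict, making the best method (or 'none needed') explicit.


Method: the characteristic-root method — fixed numeric weights on consecutive terms and no forcing term added: the root method in its home territory.
- a summation factor — the recurrence reaches back more than one step, outside the first-order family a summation factor normalizes.
- the characteristic-root method: yes — fits the structure here.


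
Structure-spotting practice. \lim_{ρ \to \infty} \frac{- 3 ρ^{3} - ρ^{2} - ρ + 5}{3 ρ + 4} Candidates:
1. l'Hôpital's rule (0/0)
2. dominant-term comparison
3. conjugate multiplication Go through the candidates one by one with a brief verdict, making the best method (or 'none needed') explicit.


Technique: dominant-term comparison — divide through by the highest power of ρ; every lower-order term dies and the dominant terms decide the limit.
- l'Hôpital's rule (0/0) — as a single quotient the expression runs to ∞/∞ at the limit point — an at-infinity form of the rule would apply, though the leading-growth comparison is the direct reading.
- dominant-term comparison: applies; the problem has the shape this method handles.
- conjugate multiplication: the conjugate move applies to radical differences, which this is not.


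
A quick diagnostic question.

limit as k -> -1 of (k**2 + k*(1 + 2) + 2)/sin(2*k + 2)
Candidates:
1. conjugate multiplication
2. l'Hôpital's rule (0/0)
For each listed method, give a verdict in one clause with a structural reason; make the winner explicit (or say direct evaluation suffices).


Verdict: l'Hôpital's rule (0/0) — both numerator and denominator vanish at -1: the genuine 0/0 indeterminate that l'Hôpital exists for. A first-order expansion at the point is an equally standard path; the rule packages it.
- conjugate multiplication — there are no radicals in tension whose conjugate would simplify matters.
- l'Hôpital's rule (0/0): a fit — the right tool for this form.


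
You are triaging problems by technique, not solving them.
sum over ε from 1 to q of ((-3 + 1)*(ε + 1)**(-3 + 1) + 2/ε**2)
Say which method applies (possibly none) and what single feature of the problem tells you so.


Verdict: telescoping — the summand is built as 2/ε**2 minus its own successor — adjacent terms annihilate down the line.


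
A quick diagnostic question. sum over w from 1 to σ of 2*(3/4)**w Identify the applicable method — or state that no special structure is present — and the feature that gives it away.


Verdict: the geometric series formula — each summand is the previous one scaled by 3/4; that constant multiplier is itself the geometric structure.


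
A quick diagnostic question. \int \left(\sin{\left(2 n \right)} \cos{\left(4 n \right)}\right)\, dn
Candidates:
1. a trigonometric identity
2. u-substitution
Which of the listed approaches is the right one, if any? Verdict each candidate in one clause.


Verdict: a trigonometric identity — \sin{\left(2 n \right)} \cos{\left(4 n \right)} is a beat pattern — rewrite the product as a sum of single-frequency waves before integrating.
- a trigonometric identity — applies; the problem has the shape this method handles.
- u-substitution: no subexpression of the integrand serves as a whole-integral substitution inner — individual terms may offer their own, but none carries its derivative as a factor of the full integrand; a working change of variable would have to be constructed from outside the expression.


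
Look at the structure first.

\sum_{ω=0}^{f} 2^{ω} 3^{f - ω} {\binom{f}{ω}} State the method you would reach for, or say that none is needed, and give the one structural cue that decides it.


Diagnosis: the binomial theorem — binomial coefficients against complementary powers of 2 and 3: recognize the binomial expansion and resum.


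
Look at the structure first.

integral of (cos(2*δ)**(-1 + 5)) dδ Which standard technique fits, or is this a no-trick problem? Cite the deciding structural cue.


Diagnosis: a trigonometric identity — cos(2*δ)**(-1 + 5) calls for power reduction: rewrite via double angles before any antiderivative is attempted.


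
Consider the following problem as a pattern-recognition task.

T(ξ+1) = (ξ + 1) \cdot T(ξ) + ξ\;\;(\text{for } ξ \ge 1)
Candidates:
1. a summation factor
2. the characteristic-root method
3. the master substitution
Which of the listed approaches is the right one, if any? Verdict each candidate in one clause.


Verdict: a summation factor — first-order, linear, moving coefficient ξ + 1: the discrete analogue of an integrating factor handles it.
- a summation factor — applicable, and directly so.
- the characteristic-root method — the coefficients vary with the index, breaking the constant-coefficient structure the method needs.
- the master substitution — the recursive argument is a shift of the index, not a fixed fraction of it.


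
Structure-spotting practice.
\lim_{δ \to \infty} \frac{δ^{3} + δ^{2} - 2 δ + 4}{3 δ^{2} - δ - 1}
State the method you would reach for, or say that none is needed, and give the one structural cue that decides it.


Technique: dominant-term comparison — divide by the highest power of δ present: lower-order terms vanish and the dominant ratio remains. l'Hôpital's at-infinity variant applies to the expression viewed as a single quotient; the leading-term comparison is the direct route.


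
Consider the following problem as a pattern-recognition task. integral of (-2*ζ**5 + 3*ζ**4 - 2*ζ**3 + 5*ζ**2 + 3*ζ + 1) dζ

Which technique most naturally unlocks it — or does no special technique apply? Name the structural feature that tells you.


Method: no special technique — a term-by-term power-rule job in ζ; no substitution or rearrangement earns its keep here.


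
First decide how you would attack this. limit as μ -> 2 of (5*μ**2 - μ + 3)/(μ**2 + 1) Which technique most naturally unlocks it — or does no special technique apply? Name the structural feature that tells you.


Method: no special technique — nothing blocks direct substitution at 2: plug in and finish.


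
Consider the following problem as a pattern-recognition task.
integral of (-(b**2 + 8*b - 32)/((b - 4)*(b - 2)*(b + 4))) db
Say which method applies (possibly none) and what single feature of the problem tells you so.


Verdict: partial fractions — a proper rational integrand whose denominator splits into simpler factors — decompose into partial fractions first.


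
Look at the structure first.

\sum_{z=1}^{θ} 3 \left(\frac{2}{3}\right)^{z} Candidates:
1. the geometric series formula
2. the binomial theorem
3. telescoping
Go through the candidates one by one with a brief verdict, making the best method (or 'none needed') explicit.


Technique: the geometric series formula — the ratio of consecutive terms is the constant \frac{2}{3}, independent of the index — a geometric sum.
- the geometric series formula — yes, a natural case for it.
- the binomial theorem: no binomial coefficients pair up with complementary powers here.
- telescoping — the summand is not presented as a shifted difference — a telescoping rewrite may exist, but the displayed structure does not offer one.


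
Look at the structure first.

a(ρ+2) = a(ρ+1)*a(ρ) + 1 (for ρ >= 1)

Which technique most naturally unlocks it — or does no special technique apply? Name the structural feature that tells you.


Technique: no special technique — the recurrence is nonlinear in the sequence terms; no linear-recurrence method fits it as written — one iterates or studies it directly.


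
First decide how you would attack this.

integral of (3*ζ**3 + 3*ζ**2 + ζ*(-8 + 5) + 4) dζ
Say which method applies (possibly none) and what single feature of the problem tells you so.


Best approach: no special technique — a term-by-term power-rule job in ζ; no substitution or rearrangement earns its keep here.


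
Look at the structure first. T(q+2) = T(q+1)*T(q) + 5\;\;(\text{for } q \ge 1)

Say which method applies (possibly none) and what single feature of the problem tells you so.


Verdict: no special technique — the unknown sequence enters the update nonlinearly, so no linear method fits the recurrence as written — direct iteration remains.


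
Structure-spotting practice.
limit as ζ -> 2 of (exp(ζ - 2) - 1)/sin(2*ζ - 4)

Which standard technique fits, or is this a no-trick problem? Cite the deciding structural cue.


Method: l'Hôpital's rule (0/0) — substituting 2 gives 0 over 0; differentiate top and bottom once and re-evaluate. A first-order expansion at the point is an equally standard path; the rule packages it.


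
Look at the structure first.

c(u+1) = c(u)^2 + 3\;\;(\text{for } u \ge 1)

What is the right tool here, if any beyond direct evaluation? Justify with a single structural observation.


Diagnosis: no special technique — once the recursion is nonlinear, characteristic roots, master substitutions, and summation factors are all off the table.


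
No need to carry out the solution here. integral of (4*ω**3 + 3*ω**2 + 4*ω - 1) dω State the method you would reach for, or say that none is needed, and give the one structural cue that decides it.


Technique: no special technique — every term is a constant multiple of a power of ω; term-wise power-rule integration needs no preliminary transformation.


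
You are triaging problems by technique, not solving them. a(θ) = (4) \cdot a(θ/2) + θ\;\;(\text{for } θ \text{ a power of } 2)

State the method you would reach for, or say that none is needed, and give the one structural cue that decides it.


Technique: the master substitution — the argument shrinks by the factor 2, so measure the index on a logarithmic scale and the recursion becomes a shift.


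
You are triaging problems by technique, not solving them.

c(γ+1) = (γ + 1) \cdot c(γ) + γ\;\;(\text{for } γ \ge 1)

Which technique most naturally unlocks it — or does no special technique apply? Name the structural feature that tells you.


Technique: a summation factor — one step of memory with a weight γ + 1 that changes as the index grows — the summation-factor construction is built for this.


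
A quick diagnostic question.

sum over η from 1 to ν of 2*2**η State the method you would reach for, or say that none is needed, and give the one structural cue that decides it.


Verdict: the geometric series formula — check a ratio of consecutive terms: it is 2, independent of the index, so the geometric formula closes the sum.


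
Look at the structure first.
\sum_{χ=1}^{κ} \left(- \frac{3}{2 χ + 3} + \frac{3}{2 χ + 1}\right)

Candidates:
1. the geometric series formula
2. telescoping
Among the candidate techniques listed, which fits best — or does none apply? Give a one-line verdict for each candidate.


Verdict: telescoping — each term adds \frac{3}{2 χ + 1} and subtracts the same expression advanced one index; that subtracted piece cancels against the next term's added copy — only the boundary terms survive.
- the geometric series formula — the term-to-term ratio changes with the index, so the geometric formula cannot close it.
- telescoping: applies; the problem has the shape this method handles.


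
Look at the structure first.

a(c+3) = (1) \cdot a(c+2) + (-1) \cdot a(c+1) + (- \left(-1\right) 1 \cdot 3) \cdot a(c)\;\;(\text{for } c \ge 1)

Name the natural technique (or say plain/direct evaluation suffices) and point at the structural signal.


Diagnosis: the characteristic-root method — try a geometric ansatz r^c: constant coefficients turn the recurrence into one polynomial equation in r.


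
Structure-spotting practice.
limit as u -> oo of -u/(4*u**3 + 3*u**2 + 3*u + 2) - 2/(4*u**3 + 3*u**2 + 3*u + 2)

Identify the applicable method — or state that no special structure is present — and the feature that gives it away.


Best approach: dominant-term comparison — divide by the highest power of u present: lower-order terms vanish and the dominant ratio remains. l'Hôpital's at-infinity variant applies to the expression viewed as a single quotient; the leading-term comparison is the direct route.


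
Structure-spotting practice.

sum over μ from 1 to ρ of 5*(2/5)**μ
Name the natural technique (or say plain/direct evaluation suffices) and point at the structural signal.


Technique: the geometric series formula — check a ratio of consecutive terms: it is 2/5, independent of the index, so the geometric formula closes the sum.


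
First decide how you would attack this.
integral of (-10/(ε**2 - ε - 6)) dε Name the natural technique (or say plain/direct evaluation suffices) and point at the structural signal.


Technique: partial fractions — the bottom factors while the top stays lower-degree — split into simple fractions and integrate piece by piece.


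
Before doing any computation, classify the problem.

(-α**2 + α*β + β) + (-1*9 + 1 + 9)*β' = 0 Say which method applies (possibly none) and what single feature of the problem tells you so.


Best approach: a linear integrating factor — the unknown enters only to the first power against a nonzero forcing term — the integrating-factor template applies directly.


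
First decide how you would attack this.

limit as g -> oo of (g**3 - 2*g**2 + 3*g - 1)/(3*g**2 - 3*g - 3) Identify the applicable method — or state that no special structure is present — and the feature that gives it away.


Method: dominant-term comparison — divide through by the highest power of g; every lower-order term dies and the dominant terms decide the limit. As a single quotient, the ∞/∞ shape would yield to repeated differentiation as well — the growth comparison gets there in one look.


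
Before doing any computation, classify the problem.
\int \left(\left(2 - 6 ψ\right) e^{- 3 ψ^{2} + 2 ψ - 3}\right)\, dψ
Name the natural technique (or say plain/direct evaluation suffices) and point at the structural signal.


Verdict: u-substitution — collected, the integrand has one factor that is, up to a constant, the derivative of an inner expression the rest depends on — substitute for that inner expression.


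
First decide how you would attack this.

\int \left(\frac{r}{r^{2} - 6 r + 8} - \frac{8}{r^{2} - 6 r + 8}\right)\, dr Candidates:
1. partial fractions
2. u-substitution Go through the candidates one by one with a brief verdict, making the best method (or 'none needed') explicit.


Method: partial fractions — a proper rational integrand over the factorable r^{2} - 6 r + 8: partial fractions reduce it to elementary pieces.
- partial fractions: yes — fits the structure here.
- u-substitution: no subexpression of the integrand pairs with its own derivative as a factor — individual terms may offer their own substitutions, but any change of variable covering the whole integral would have to be constructed from outside the expression.


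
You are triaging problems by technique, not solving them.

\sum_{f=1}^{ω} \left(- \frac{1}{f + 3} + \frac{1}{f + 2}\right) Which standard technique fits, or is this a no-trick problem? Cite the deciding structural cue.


Technique: telescoping — the summand is \frac{1}{f + 2} minus the same expression shifted by one, so consecutive terms cancel in pairs.


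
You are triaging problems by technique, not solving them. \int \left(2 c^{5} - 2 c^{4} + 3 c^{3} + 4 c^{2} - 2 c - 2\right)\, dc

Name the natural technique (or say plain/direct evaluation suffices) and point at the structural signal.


Best approach: no special technique — scan for structure and find none: constant multiples of powers of c, integrate directly.


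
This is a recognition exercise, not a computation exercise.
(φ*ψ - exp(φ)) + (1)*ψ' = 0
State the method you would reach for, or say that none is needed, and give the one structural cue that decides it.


Verdict: a linear integrating factor — arrange it as ψ' + φ·ψ = (the forcing term) and the integrating factor does the rest.


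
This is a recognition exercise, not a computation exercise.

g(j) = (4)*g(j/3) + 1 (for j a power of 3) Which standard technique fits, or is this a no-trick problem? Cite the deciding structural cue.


Technique: the master substitution — recursion at j/3 is multiplicative in the index; logarithmic reindexing via j = 3^m linearizes it.


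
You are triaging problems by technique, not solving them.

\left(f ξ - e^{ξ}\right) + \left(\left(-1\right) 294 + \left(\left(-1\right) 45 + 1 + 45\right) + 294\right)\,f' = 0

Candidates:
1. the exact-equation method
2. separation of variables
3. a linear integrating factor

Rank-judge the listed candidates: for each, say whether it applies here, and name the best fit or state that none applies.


Verdict: a linear integrating factor — the equation is linear in f with coefficient ξ; multiplying by the integrating factor exp(∫ξ) makes the left side a perfect derivative.
- the exact-equation method: exactness fails on the nose — the mixed partials do not match.
- separation of variables: no algebra isolates the independent variable on one side and the unknown on the other.
- a linear integrating factor: a fit — the right tool for this form.
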